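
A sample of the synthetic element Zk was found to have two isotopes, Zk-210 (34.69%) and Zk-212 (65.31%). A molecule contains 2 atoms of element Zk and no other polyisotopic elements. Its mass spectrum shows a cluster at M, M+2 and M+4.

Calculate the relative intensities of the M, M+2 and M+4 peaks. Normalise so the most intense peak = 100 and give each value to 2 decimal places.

Each Zk atom is independently Zk-210 (p = 0.3469) or Zk-212 (q = 0.6531); the cluster is the binomial expansion (p + q)^2.
P(M) = 0.3469^2 = 0.120340
P(M+2) = 2 × 0.3469^1 × 0.6531^1 = 0.453121
P(M+4) = 0.6531^2 = 0.426540
The M+2 peak is largest (0.453121); scaling to 100 gives 26.56 : 100.00 : 94.13.

26.56 : 100.00 : 94.13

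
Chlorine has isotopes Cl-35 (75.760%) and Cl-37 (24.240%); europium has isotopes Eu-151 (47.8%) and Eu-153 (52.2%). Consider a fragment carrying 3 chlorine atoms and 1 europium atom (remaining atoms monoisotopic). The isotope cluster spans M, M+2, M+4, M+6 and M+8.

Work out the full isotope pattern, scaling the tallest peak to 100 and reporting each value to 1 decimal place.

48.7 : 100.0 : 66.1 : 17.9 : 1.7

Chlorine pattern (n=3): 0.4348304 : 0.41738208 : 0.13354464 : 0.01424288
Europium pattern (n=1): 0.4780 : 0.5220
Convolve the two distributions (both contribute in 2-u steps):
  M: 0.4348304×0.4780 = 0.207849
  M+2: 0.4348304×0.5220 + 0.41738208×0.4780 = 0.426490
  M+4: 0.41738208×0.5220 + 0.13354464×0.4780 = 0.281708
  M+6: 0.13354464×0.5220 + 0.01424288×0.4780 = 0.076518
  M+8: 0.01424288×0.5220 = 0.007435
Scale to base peak (0.426490) = 100: 48.7 : 100.0 : 66.1 : 17.9 : 1.7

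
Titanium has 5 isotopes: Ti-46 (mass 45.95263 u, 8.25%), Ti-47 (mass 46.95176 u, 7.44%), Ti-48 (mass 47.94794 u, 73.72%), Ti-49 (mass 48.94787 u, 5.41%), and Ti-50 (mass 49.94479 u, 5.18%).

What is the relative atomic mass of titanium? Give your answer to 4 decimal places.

47.8667 u

Ar = Σ fᵢ·mᵢ = 0.0825 × 45.95263 + 0.0744 × 46.95176 + 0.7372 × 47.94794 + 0.0541 × 48.94787 + 0.0518 × 49.94479
= 3.791092 + 3.493211 + 35.347221 + 2.648080 + 2.587140 = 47.866744 u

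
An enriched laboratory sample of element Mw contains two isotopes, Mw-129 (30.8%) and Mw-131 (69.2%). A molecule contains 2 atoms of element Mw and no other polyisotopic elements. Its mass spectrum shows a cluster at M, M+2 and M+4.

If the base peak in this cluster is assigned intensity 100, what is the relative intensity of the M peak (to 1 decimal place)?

Term probabilities: M 0.0949, M+2 0.4263, M+4 0.4789. Base peak = M+4.
P(M+4) = C(2,2) × 0.308^0 × 0.692^2 = 1 × 1.0000 × 0.478864 = 0.478864 (base)
P(M) = C(2,0) × 0.308^2 × 0.692^0 = 1 × 0.094864 × 1.0000 = 0.094864
Relative intensity = 0.094864 / 0.478864 × 100 = 19.8

19.8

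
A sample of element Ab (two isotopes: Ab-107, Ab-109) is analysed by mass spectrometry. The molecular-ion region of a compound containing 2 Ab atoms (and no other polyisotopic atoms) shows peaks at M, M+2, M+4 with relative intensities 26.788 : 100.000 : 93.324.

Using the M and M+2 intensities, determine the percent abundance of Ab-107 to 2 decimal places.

If p is the fraction of Ab that is Ab-107, then I(M+2)/I(M) = [C(2,1)·p^1·(1−p)] / p^2 = 2·(1−p)/p = 100.000/26.788 = 3.7330
(1−p)/p = 3.7330/2 = 1.8665  ⇒  p = 1/(1 + 1.8665) = 0.3489
Ab-107: 34.89%, Ab-109: 65.11%.

34.89%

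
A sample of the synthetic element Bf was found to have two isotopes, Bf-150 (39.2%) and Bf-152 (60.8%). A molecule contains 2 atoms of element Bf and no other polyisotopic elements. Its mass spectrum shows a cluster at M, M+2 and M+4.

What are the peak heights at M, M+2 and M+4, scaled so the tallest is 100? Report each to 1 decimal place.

The 2 Bf atoms are independent, so intensities follow the terms of (0.392 + 0.608)^2.
P(M) = 0.392^2 = 0.153664
P(M+2) = 2 × 0.392^1 × 0.608^1 = 0.476672
P(M+4) = 0.608^2 = 0.369664
The M+2 peak is largest (0.476672); scaling to 100 gives 32.2 : 100.0 : 77.6.

32.2 : 100.0 : 77.6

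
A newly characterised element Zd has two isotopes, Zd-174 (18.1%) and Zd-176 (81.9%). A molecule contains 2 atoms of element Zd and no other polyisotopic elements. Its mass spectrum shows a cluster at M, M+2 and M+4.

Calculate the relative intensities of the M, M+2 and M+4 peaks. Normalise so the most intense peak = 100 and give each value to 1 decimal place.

The 2 Zd atoms are independent, so intensities follow the terms of (0.181 + 0.819)^2.
P(M) = 0.181^2 = 0.032761
P(M+2) = 2 × 0.181^1 × 0.819^1 = 0.296478
P(M+4) = 0.819^2 = 0.670761
The M+4 peak is largest (0.670761); scaling to 100 gives 4.9 : 44.2 : 100.0.

4.9 : 44.2 : 100.0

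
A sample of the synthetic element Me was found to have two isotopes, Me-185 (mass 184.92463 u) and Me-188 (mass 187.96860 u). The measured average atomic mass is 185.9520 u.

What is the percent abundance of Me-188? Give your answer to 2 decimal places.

Writing the weighted mean with unknown fraction x of Me-185:
184.92463·x + 187.96860·(1 − x) = 185.9520
(184.92463 − 187.96860)·x = 185.9520 − 187.96860
x = -2.01660 / -3.04397 = 0.66249 → 66.25% Me-185, 33.75% Me-188.

33.75%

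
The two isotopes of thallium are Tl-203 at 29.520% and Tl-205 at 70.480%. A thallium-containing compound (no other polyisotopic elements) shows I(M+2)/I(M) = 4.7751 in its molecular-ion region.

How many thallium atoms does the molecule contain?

The M+2/M ratio from n Tl atoms is n · q/p = n · 0.70480/0.29520.
n = 4.7751 × 0.29520/0.70480 = 2.00 ≈ 2

2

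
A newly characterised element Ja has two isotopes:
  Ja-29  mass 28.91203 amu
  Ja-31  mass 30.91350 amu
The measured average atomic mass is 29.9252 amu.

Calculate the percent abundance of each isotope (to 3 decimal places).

Ja-29: 49.379%, Ja-31: 50.621%

Let x be the fractional abundance of Ja-29; then Ja-31 has abundance 1 − x.
28.91203·x + 30.91350·(1 − x) = 29.9252
(28.91203 − 30.91350)·x = 29.9252 − 30.91350
x = -0.98830 / -2.00147 = 0.49379 → 49.379% Ja-29, 50.621% Ja-31.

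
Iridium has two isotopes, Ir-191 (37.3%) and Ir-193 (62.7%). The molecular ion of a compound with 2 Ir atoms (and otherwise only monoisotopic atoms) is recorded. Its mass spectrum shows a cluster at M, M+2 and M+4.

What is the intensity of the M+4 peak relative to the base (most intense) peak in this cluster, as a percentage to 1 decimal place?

(0.373 + 0.627)^2 gives M 0.1391, M+2 0.4677, M+4 0.3931; the largest is M+2.
P(M+2) = C(2,1) × 0.373^1 × 0.627^1 = 2 × 0.3730 × 0.6270 = 0.467742 (base)
P(M+4) = C(2,2) × 0.373^0 × 0.627^2 = 1 × 1.0000 × 0.393129 = 0.393129
Relative intensity = 0.393129 / 0.467742 × 100 = 84.0

84.0%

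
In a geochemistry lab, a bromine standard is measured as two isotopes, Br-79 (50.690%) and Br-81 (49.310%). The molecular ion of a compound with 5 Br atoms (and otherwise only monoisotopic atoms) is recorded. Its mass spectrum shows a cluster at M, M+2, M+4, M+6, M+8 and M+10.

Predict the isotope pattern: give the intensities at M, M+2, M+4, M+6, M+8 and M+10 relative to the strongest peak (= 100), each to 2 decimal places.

The 5 Br atoms are independent, so intensities follow the terms of (0.50690 + 0.49310)^5.
P(M) = 0.50690^5 = 0.033467
P(M+2) = 5 × 0.50690^4 × 0.49310^1 = 0.162777
P(M+4) = 10 × 0.50690^3 × 0.49310^2 = 0.316692
P(M+6) = 10 × 0.50690^2 × 0.49310^3 = 0.308070
P(M+8) = 5 × 0.50690^1 × 0.49310^4 = 0.149842
P(M+10) = 0.49310^5 = 0.029152
The M+4 peak is largest (0.316692); scaling to 100 gives 10.57 : 51.40 : 100.00 : 97.28 : 47.31 : 9.21.

10.57 : 51.40 : 100.00 : 97.28 : 47.31 : 9.21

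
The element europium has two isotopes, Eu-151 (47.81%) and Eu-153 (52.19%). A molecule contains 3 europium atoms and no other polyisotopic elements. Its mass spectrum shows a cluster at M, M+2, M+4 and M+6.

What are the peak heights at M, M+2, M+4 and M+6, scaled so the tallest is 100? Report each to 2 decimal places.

27.97 : 91.61 : 100.00 : 36.39

Expanding (0.4781 + 0.5219)^3:
P(M) = 0.4781^3 = 0.109284
P(M+2) = 3 × 0.4781^2 × 0.5219^1 = 0.357887
P(M+4) = 3 × 0.4781^1 × 0.5219^2 = 0.390674
P(M+6) = 0.5219^3 = 0.142155
The M+4 peak is largest (0.390674); scaling to 100 gives 27.97 : 91.61 : 100.00 : 36.39.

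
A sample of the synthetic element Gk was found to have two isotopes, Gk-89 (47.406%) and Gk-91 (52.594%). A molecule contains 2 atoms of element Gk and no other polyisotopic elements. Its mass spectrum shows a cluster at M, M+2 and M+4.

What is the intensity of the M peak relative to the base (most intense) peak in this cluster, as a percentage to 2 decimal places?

45.07%

Binomial terms of (0.47406 + 0.52594)^2: M 0.2247, M+2 0.4987, M+4 0.2766 → M+2 is the base peak.
P(M+2) = C(2,1) × 0.47406^1 × 0.52594^1 = 2 × 0.47406 × 0.52594 = 0.498654 (base)
P(M) = C(2,0) × 0.47406^2 × 0.52594^0 = 1 × 0.22473288 × 1.0000 = 0.224733
Relative intensity = 0.224733 / 0.498654 × 100 = 45.07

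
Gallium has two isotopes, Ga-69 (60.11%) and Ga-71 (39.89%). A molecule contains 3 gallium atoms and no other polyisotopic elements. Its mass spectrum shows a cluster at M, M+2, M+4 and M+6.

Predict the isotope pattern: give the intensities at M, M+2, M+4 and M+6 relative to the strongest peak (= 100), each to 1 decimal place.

50.2 : 100.0 : 66.4 : 14.7

The 3 Ga atoms are independent, so intensities follow the terms of (0.6011 + 0.3989)^3.
P(M) = 0.6011^3 = 0.217190
P(M+2) = 3 × 0.6011^2 × 0.3989^1 = 0.432393
P(M+4) = 3 × 0.6011^1 × 0.3989^2 = 0.286943
P(M+6) = 0.3989^3 = 0.063473
The M+2 peak is largest (0.432393); scaling to 100 gives 50.2 : 100.0 : 66.4 : 14.7.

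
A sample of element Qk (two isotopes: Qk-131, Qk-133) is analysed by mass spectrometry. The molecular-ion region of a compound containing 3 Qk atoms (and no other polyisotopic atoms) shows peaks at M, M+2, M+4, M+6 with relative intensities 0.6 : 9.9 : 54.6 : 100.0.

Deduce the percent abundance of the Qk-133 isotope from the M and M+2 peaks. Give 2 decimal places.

If p is the fraction of Qk that is Qk-131, then I(M+2)/I(M) = [C(3,1)·p^2·(1−p)] / p^3 = 3·(1−p)/p = 9.9/0.6 = 16.5000
(1−p)/p = 16.5000/3 = 5.5000  ⇒  p = 1/(1 + 5.5000) = 0.1538
Qk-131: 15.38%, Qk-133: 84.62%.

84.62%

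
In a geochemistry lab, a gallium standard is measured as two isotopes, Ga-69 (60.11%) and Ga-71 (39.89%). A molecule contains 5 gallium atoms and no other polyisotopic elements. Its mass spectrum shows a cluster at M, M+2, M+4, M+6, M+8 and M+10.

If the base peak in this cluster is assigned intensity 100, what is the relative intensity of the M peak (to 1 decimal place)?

Term probabilities: M 0.0785, M+2 0.2604, M+4 0.3456, M+6 0.2293, M+8 0.0761, M+10 0.0101. Base peak = M+4.
P(M+4) = C(5,2) × 0.6011^3 × 0.3989^2 = 10 × 0.21719018 × 0.15912121 = 0.345596 (base)
P(M) = C(5,0) × 0.6011^5 × 0.3989^0 = 1 × 0.07847542 × 1.0000 = 0.078475
Relative intensity = 0.078475 / 0.345596 × 100 = 22.7

22.7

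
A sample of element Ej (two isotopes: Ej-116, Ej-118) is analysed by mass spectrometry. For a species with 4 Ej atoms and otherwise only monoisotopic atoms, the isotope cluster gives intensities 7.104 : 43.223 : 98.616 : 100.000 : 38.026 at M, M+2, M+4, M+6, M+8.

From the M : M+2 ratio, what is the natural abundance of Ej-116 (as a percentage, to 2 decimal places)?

39.67%

If p is the fraction of Ej that is Ej-116, then I(M+2)/I(M) = [C(4,1)·p^3·(1−p)] / p^4 = 4·(1−p)/p = 43.223/7.104 = 6.0843
(1−p)/p = 6.0843/4 = 1.5211  ⇒  p = 1/(1 + 1.5211) = 0.3967
Ej-116: 39.67%, Ej-118: 60.33%.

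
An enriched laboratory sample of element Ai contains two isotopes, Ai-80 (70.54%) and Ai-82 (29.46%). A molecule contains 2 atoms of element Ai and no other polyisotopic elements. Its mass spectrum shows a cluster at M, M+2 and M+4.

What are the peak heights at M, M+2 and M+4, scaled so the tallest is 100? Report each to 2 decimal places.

100.00 : 83.53 : 17.44

Each Ai atom is independently Ai-80 (p = 0.7054) or Ai-82 (q = 0.2946); the cluster is the binomial expansion (p + q)^2.
P(M) = 0.7054^2 = 0.497589
P(M+2) = 2 × 0.7054^1 × 0.2946^1 = 0.415622
P(M+4) = 0.2946^2 = 0.086789
The M peak is largest (0.497589); scaling to 100 gives 100.00 : 83.53 : 17.44.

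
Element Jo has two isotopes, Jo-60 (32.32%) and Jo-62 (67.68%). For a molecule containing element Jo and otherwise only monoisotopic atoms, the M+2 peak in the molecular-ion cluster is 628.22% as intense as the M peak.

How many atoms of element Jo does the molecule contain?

3

The M+2/M ratio from n Jo atoms is n · q/p = n · 0.6768/0.3232.
n = 6.2822 × 0.3232/0.6768 = 3.00 ≈ 3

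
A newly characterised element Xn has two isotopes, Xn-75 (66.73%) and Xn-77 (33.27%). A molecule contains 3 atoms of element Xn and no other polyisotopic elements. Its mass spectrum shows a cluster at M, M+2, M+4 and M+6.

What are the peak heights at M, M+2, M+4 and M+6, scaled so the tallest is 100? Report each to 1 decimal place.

66.9 : 100.0 : 49.9 : 8.3

Each Xn atom is independently Xn-75 (p = 0.6673) or Xn-77 (q = 0.3327); the cluster is the binomial expansion (p + q)^3.
P(M) = 0.6673^3 = 0.297142
P(M+2) = 3 × 0.6673^2 × 0.3327^1 = 0.444443
P(M+4) = 3 × 0.6673^1 × 0.3327^2 = 0.221589
P(M+6) = 0.3327^3 = 0.036826
The M+2 peak is largest (0.444443); scaling to 100 gives 66.9 : 100.0 : 49.9 : 8.3.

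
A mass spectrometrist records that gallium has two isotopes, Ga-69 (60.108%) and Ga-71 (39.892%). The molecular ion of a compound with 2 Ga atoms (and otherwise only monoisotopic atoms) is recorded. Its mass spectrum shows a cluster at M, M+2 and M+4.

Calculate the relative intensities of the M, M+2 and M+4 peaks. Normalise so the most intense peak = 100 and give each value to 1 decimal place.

The 2 Ga atoms are independent, so intensities follow the terms of (0.60108 + 0.39892)^2.
P(M) = 0.60108^2 = 0.361297
P(M+2) = 2 × 0.60108^1 × 0.39892^1 = 0.479566
P(M+4) = 0.39892^2 = 0.159137
The M+2 peak is largest (0.479566); scaling to 100 gives 75.3 : 100.0 : 33.2.

75.3 : 100.0 : 33.2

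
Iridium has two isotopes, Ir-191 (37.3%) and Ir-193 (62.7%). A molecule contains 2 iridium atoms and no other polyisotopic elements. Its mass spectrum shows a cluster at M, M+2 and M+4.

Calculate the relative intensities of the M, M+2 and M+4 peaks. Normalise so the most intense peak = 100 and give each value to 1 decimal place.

29.7 : 100.0 : 84.0

Each Ir atom is independently Ir-191 (p = 0.373) or Ir-193 (q = 0.627); the cluster is the binomial expansion (p + q)^2.
P(M) = 0.373^2 = 0.139129
P(M+2) = 2 × 0.373^1 × 0.627^1 = 0.467742
P(M+4) = 0.627^2 = 0.393129
The M+2 peak is largest (0.467742); scaling to 100 gives 29.7 : 100.0 : 84.0.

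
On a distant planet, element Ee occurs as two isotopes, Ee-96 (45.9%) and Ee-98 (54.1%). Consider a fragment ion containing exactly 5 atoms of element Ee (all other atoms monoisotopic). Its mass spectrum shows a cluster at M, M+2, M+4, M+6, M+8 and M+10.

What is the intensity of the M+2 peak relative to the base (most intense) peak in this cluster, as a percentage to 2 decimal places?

35.99%

(0.459 + 0.541)^5 gives M 0.0204, M+2 0.1201, M+4 0.2830, M+6 0.3336, M+8 0.1966, M+10 0.0463; the largest is M+6.
P(M+6) = C(5,3) × 0.459^2 × 0.541^3 = 10 × 0.210681 × 0.15834042 = 0.333593 (base)
P(M+2) = C(5,1) × 0.459^4 × 0.541^1 = 5 × 0.04438648 × 0.5410 = 0.120065
Relative intensity = 0.120065 / 0.333593 × 100 = 35.99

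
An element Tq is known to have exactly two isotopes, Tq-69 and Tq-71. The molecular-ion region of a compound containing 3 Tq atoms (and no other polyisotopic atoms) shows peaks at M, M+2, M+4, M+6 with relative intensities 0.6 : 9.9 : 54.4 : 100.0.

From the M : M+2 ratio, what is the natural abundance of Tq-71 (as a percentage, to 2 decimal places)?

84.62%

Write p for the Tq-69 fraction. I(M+2)/I(M) = [C(3,1)·p^2·(1−p)] / p^3 = 3·(1−p)/p = 9.9/0.6 = 16.5000
(1−p)/p = 16.5000/3 = 5.5000  ⇒  p = 1/(1 + 5.5000) = 0.1538
Tq-69: 15.38%, Tq-71: 84.62%.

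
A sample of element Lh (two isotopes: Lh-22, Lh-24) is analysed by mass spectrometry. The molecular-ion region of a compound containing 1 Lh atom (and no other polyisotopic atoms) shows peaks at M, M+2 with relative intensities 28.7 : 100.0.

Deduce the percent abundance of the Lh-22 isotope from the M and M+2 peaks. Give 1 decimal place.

22.3%

Let p = fractional abundance of Lh-22. I(M+2)/I(M) = [C(1,1)·p^0·(1−p)] / p^1 = 1·(1−p)/p = 100.0/28.7 = 3.4843
(1−p)/p = 3.4843/1 = 3.4843  ⇒  p = 1/(1 + 3.4843) = 0.2230
Lh-22: 22.3%, Lh-24: 77.7%.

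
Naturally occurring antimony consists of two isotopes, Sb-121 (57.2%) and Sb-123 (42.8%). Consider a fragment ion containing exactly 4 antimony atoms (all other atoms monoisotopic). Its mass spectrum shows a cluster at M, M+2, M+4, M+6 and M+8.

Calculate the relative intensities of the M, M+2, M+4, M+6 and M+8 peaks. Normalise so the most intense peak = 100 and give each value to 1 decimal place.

29.8 : 89.1 : 100.0 : 49.9 : 9.3

The 4 Sb atoms are independent, so intensities follow the terms of (0.572 + 0.428)^4.
P(M) = 0.572^4 = 0.107049
P(M+2) = 4 × 0.572^3 × 0.428^1 = 0.320400
P(M+4) = 6 × 0.572^2 × 0.428^2 = 0.359609
P(M+6) = 4 × 0.572^1 × 0.428^3 = 0.179385
P(M+8) = 0.428^4 = 0.033556
The M+4 peak is largest (0.359609); scaling to 100 gives 29.8 : 89.1 : 100.0 : 49.9 : 9.3.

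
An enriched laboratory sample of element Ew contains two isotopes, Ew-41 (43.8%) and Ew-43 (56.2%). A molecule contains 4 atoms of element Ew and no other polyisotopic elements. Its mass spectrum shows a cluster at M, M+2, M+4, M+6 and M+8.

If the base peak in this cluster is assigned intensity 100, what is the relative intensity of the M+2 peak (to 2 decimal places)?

(0.438 + 0.562)^4 gives M 0.0368, M+2 0.1889, M+4 0.3636, M+6 0.3110, M+8 0.0998; the largest is M+4.
P(M+4) = C(4,2) × 0.438^2 × 0.562^2 = 6 × 0.191844 × 0.315844 = 0.363557 (base)
P(M+2) = C(4,1) × 0.438^3 × 0.562^1 = 4 × 0.08402767 × 0.5620 = 0.188894
Relative intensity = 0.188894 / 0.363557 × 100 = 51.96

51.96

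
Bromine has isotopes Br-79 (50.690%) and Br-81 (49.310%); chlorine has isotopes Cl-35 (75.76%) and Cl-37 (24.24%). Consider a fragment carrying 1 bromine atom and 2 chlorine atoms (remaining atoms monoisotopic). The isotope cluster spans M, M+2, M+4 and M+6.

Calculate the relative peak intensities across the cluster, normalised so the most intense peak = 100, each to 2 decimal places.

62.01 : 100.00 : 44.95 : 6.18

Bromine pattern (n=1): 0.5069 : 0.4931
Chlorine pattern (n=2): 0.57395776 : 0.36728448 : 0.05875776
Convolve the two distributions (both contribute in 2-u steps):
  M: 0.5069×0.57395776 = 0.290939
  M+2: 0.5069×0.36728448 + 0.4931×0.57395776 = 0.469195
  M+4: 0.5069×0.05875776 + 0.4931×0.36728448 = 0.210892
  M+6: 0.4931×0.05875776 = 0.028973
Scale to base peak (0.469195) = 100: 62.01 : 100.00 : 44.95 : 6.18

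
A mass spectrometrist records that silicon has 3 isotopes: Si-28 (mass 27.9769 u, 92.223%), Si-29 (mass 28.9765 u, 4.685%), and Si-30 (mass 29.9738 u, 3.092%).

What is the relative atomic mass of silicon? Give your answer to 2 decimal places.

Ar = Σ fᵢ·mᵢ = 0.92223 × 27.9769 + 0.04685 × 28.9765 + 0.03092 × 29.9738
= 25.80114 + 1.35755 + 0.92679 = 28.08548 u

28.09 u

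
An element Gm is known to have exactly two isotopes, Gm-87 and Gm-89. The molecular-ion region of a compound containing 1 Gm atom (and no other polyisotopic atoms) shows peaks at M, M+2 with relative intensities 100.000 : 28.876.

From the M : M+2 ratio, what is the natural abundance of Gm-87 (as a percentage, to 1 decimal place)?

77.6%

Write p for the Gm-87 fraction. I(M+2)/I(M) = [C(1,1)·p^0·(1−p)] / p^1 = 1·(1−p)/p = 28.876/100.000 = 0.2888
(1−p)/p = 0.2888/1 = 0.2888  ⇒  p = 1/(1 + 0.2888) = 0.7759
Gm-87: 77.6%, Gm-89: 22.4%.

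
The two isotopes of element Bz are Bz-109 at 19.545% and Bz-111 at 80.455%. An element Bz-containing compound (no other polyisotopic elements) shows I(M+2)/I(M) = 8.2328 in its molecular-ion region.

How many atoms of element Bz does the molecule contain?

2

With n Bz atoms, P(M+2)/P(M) = C(n,1)·p^(n−1)q / p^n = n·q/p = n · 0.80455/0.19545.
n = 8.2328 × 0.19545/0.80455 = 2.00 ≈ 2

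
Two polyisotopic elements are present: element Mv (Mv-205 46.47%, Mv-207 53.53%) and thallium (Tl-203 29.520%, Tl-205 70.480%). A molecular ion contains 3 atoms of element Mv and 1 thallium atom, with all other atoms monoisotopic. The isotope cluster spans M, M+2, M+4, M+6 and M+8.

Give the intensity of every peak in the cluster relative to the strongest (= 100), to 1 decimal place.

Element Mv pattern (n=3): 0.10035015 : 0.34678783 : 0.3994739 : 0.15338812
Thallium pattern (n=1): 0.2952 : 0.7048
Convolve the two distributions (both contribute in 2-u steps):
  M: 0.10035015×0.2952 = 0.029623
  M+2: 0.10035015×0.7048 + 0.34678783×0.2952 = 0.173099
  M+4: 0.34678783×0.7048 + 0.3994739×0.2952 = 0.362341
  M+6: 0.3994739×0.7048 + 0.15338812×0.2952 = 0.326829
  M+8: 0.15338812×0.7048 = 0.108108
Scale to base peak (0.362341) = 100: 8.2 : 47.8 : 100.0 : 90.2 : 29.8

8.2 : 47.8 : 100.0 : 90.2 : 29.8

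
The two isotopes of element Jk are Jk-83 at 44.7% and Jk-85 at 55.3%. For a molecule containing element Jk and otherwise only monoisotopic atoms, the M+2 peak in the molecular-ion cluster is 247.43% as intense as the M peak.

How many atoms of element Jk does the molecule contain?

The M+2/M ratio from n Jk atoms is n · q/p = n · 0.553/0.447.
n = 2.4743 × 0.447/0.553 = 2.00 ≈ 2

2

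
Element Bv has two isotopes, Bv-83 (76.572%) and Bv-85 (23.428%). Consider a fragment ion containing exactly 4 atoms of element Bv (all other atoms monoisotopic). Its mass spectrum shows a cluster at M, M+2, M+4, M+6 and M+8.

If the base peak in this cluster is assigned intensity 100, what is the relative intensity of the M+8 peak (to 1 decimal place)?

Binomial terms of (0.76572 + 0.23428)^4: M 0.3438, M+2 0.4207, M+4 0.1931, M+6 0.0394, M+8 0.0030 → M+2 is the base peak.
P(M+2) = C(4,1) × 0.76572^3 × 0.23428^1 = 4 × 0.4489624 × 0.23428 = 0.420732 (base)
P(M+8) = C(4,4) × 0.76572^0 × 0.23428^4 = 1 × 1.0000 × 0.0030126 = 0.003013
Relative intensity = 0.003013 / 0.420732 × 100 = 0.7

0.7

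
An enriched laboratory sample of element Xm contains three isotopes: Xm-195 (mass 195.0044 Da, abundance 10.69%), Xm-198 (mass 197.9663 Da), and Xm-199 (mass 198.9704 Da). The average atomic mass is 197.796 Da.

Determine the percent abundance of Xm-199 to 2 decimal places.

14.57%

Let x and y be the fractions of Xm-198 and Xm-199. Then x + y = 1 − 0.1069 = 0.8931 and 197.9663x + 198.9704y = 197.796 − 0.1069×195.0044 = 176.95002964.
Substituting: 197.9663x + 198.9704(0.8931 − x) = 176.95002964
(197.9663 − 198.9704)x = -0.7504346  ⇒  x = 0.74737, y = 0.14573
Xm-198: 74.74%, Xm-199: 14.57%.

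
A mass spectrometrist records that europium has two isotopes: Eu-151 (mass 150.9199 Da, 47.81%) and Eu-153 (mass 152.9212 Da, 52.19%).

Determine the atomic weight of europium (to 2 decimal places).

151.96 Da

Average mass = Σ (abundance × isotope mass) = 0.4781 × 150.9199 + 0.5219 × 152.9212
= 72.15480 + 79.80957 = 151.96437 Da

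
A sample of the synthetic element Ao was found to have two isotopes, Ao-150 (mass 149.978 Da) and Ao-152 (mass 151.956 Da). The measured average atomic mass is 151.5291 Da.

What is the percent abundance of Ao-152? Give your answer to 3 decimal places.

78.418%

Writing the weighted mean with unknown fraction x of Ao-150:
149.978·x + 151.956·(1 − x) = 151.5291
(149.978 − 151.956)·x = 151.5291 − 151.956
x = -0.4269 / -1.978 = 0.21582 → 21.582% Ao-150, 78.418% Ao-152.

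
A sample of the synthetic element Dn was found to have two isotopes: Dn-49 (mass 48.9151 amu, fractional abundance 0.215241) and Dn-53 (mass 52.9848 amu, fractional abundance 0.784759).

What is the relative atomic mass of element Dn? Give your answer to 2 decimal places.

Average mass = Σ (abundance × isotope mass) = 0.215241 × 48.9151 + 0.784759 × 52.9848
= 10.52854 + 41.58030 = 52.10884 amu

52.11 amu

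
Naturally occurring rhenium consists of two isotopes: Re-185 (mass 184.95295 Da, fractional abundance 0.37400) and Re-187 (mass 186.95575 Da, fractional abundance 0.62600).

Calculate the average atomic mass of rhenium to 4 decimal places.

The abundance-weighted mean is 0.37400 × 184.95295 + 0.62600 × 186.95575
= 69.172403 + 117.034300 = 186.206703 Da

186.2067 Da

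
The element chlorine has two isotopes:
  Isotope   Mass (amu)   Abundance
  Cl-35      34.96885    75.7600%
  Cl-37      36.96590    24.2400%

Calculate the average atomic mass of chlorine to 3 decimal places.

35.453 amu

Weight each isotope mass by its fractional abundance: 0.757600 × 34.96885 + 0.242400 × 36.96590
= 26.492401 + 8.960534 = 35.452935 amu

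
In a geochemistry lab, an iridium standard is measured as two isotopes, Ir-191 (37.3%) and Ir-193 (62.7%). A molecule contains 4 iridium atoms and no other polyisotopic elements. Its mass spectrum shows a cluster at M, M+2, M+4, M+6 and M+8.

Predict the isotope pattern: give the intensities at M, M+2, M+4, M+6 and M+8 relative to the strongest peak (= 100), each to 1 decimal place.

5.3 : 35.4 : 89.2 : 100.0 : 42.0

Expanding (0.373 + 0.627)^4:
P(M) = 0.373^4 = 0.019357
P(M+2) = 4 × 0.373^3 × 0.627^1 = 0.130153
P(M+4) = 6 × 0.373^2 × 0.627^2 = 0.328174
P(M+6) = 4 × 0.373^1 × 0.627^3 = 0.367766
P(M+8) = 0.627^4 = 0.154550
The M+6 peak is largest (0.367766); scaling to 100 gives 5.3 : 35.4 : 89.2 : 100.0 : 42.0.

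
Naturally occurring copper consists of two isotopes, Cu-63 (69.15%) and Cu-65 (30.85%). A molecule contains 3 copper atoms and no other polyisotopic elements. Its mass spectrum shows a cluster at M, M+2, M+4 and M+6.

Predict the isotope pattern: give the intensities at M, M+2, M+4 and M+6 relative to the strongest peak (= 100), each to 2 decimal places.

The 3 Cu atoms are independent, so intensities follow the terms of (0.6915 + 0.3085)^3.
P(M) = 0.6915^3 = 0.330656
P(M+2) = 3 × 0.6915^2 × 0.3085^1 = 0.442548
P(M+4) = 3 × 0.6915^1 × 0.3085^2 = 0.197435
P(M+6) = 0.3085^3 = 0.029361
The M+2 peak is largest (0.442548); scaling to 100 gives 74.72 : 100.00 : 44.61 : 6.63.

74.72 : 100.00 : 44.61 : 6.63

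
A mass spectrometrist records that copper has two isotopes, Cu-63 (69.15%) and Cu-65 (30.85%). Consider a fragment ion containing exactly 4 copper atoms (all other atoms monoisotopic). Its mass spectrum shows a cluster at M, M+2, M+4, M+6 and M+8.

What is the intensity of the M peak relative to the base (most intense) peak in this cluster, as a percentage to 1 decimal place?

Term probabilities: M 0.2286, M+2 0.4080, M+4 0.2731, M+6 0.0812, M+8 0.0091. Base peak = M+2.
P(M+2) = C(4,1) × 0.6915^3 × 0.3085^1 = 4 × 0.33065611 × 0.3085 = 0.408030 (base)
P(M) = C(4,0) × 0.6915^4 × 0.3085^0 = 1 × 0.2286487 × 1.0000 = 0.228649
Relative intensity = 0.228649 / 0.408030 × 100 = 56.0

56.0%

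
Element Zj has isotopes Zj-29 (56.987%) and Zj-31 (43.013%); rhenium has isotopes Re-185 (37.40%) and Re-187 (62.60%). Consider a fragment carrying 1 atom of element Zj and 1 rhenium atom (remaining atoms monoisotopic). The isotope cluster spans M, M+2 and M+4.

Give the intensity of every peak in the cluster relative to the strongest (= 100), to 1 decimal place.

Element Zj pattern (n=1): 0.56987 : 0.43013
Rhenium pattern (n=1): 0.3740 : 0.6260
Convolve the two distributions (both contribute in 2-u steps):
  M: 0.56987×0.3740 = 0.213131
  M+2: 0.56987×0.6260 + 0.43013×0.3740 = 0.517607
  M+4: 0.43013×0.6260 = 0.269261
Scale to base peak (0.517607) = 100: 41.2 : 100.0 : 52.0

41.2 : 100.0 : 52.0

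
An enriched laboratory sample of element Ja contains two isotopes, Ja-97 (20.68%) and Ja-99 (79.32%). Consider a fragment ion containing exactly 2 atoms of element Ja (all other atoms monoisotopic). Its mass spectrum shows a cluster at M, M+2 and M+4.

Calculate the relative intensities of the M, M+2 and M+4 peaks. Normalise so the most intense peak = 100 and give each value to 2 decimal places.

Each Ja atom is independently Ja-97 (p = 0.2068) or Ja-99 (q = 0.7932); the cluster is the binomial expansion (p + q)^2.
P(M) = 0.2068^2 = 0.042766
P(M+2) = 2 × 0.2068^1 × 0.7932^1 = 0.328068
P(M+4) = 0.7932^2 = 0.629166
The M+4 peak is largest (0.629166); scaling to 100 gives 6.80 : 52.14 : 100.00.

6.80 : 52.14 : 100.00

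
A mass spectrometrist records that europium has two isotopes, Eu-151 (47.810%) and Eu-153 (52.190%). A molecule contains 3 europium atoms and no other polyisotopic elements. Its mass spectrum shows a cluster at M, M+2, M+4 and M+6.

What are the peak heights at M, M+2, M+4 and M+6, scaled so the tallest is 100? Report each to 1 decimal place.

28.0 : 91.6 : 100.0 : 36.4

Each Eu atom is independently Eu-151 (p = 0.47810) or Eu-153 (q = 0.52190); the cluster is the binomial expansion (p + q)^3.
P(M) = 0.47810^3 = 0.109284
P(M+2) = 3 × 0.47810^2 × 0.52190^1 = 0.357887
P(M+4) = 3 × 0.47810^1 × 0.52190^2 = 0.390674
P(M+6) = 0.52190^3 = 0.142155
The M+4 peak is largest (0.390674); scaling to 100 gives 28.0 : 91.6 : 100.0 : 36.4.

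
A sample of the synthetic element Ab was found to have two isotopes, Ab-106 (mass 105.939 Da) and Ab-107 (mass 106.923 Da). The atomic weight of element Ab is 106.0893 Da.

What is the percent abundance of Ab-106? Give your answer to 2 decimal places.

Let x be the fractional abundance of Ab-106; then Ab-107 has abundance 1 − x.
105.939·x + 106.923·(1 − x) = 106.0893
(105.939 − 106.923)·x = 106.0893 − 106.923
x = -0.8337 / -0.984 = 0.84726 → 84.73% Ab-106, 15.27% Ab-107.

84.73%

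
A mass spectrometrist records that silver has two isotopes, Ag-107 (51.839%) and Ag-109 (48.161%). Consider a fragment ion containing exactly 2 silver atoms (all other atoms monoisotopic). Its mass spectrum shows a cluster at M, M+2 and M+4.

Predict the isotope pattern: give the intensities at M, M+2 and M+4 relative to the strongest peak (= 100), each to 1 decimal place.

Each Ag atom is independently Ag-107 (p = 0.51839) or Ag-109 (q = 0.48161); the cluster is the binomial expansion (p + q)^2.
P(M) = 0.51839^2 = 0.268728
P(M+2) = 2 × 0.51839^1 × 0.48161^1 = 0.499324
P(M+4) = 0.48161^2 = 0.231948
The M+2 peak is largest (0.499324); scaling to 100 gives 53.8 : 100.0 : 46.5.

53.8 : 100.0 : 46.5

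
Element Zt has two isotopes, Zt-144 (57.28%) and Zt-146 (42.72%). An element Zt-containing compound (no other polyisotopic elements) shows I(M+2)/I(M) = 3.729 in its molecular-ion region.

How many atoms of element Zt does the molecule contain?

5

With n Zt atoms, P(M+2)/P(M) = C(n,1)·p^(n−1)q / p^n = n·q/p = n · 0.4272/0.5728.
n = 3.729 × 0.5728/0.4272 = 5.00 ≈ 5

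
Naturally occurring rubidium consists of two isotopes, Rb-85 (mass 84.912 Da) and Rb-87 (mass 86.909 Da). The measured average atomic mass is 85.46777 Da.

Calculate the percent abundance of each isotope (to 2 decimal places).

With x = fraction of Rb-85 (so Rb-87 is 1 − x):
84.912·x + 86.909·(1 − x) = 85.46777
(84.912 − 86.909)·x = 85.46777 − 86.909
x = -1.44123 / -1.997 = 0.72170 → 72.17% Rb-85, 27.83% Rb-87.

Rb-85: 72.17%, Rb-87: 27.83%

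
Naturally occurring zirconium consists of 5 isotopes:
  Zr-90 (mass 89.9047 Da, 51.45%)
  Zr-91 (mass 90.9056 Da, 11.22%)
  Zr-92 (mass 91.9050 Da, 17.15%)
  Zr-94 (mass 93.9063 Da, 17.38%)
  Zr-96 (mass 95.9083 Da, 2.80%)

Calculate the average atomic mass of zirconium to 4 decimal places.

Average mass = Σ (abundance × isotope mass) = 0.5145 × 89.9047 + 0.1122 × 90.9056 + 0.1715 × 91.9050 + 0.1738 × 93.9063 + 0.0280 × 95.9083
= 46.25597 + 10.19961 + 15.76171 + 16.32091 + 2.68543 = 91.22363 Da

91.2236 Da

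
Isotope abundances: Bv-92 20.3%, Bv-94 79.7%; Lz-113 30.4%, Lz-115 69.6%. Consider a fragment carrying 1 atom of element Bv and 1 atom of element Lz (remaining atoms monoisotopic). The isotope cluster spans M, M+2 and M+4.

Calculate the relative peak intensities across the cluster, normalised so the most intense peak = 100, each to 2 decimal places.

11.13 : 69.15 : 100.00

Element Bv pattern (n=1): 0.2030 : 0.7970
Element Lz pattern (n=1): 0.3040 : 0.6960
Convolve the two distributions (both contribute in 2-u steps):
  M: 0.2030×0.3040 = 0.061712
  M+2: 0.2030×0.6960 + 0.7970×0.3040 = 0.383576
  M+4: 0.7970×0.6960 = 0.554712
Scale to base peak (0.554712) = 100: 11.13 : 69.15 : 100.00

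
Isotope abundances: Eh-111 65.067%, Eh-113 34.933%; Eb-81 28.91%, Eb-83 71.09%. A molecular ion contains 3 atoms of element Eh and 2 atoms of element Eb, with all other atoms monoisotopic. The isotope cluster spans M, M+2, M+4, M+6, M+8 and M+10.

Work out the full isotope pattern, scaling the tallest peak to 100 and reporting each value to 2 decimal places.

Element Eh pattern (n=3): 0.2754751 : 0.44368904 : 0.23820661 : 0.04262925
Element Eb pattern (n=2): 0.08357881 : 0.41104238 : 0.50537881
Convolve the two distributions (both contribute in 2-u steps):
  M: 0.2754751×0.08357881 = 0.023024
  M+2: 0.2754751×0.41104238 + 0.44368904×0.08357881 = 0.150315
  M+4: 0.2754751×0.50537881 + 0.44368904×0.41104238 + 0.23820661×0.08357881 = 0.341503
  M+6: 0.44368904×0.50537881 + 0.23820661×0.41104238 + 0.04262925×0.08357881 = 0.325707
  M+8: 0.23820661×0.50537881 + 0.04262925×0.41104238 = 0.137907
  M+10: 0.04262925×0.50537881 = 0.021544
Scale to base peak (0.341503) = 100: 6.74 : 44.02 : 100.00 : 95.37 : 40.38 : 6.31

6.74 : 44.02 : 100.00 : 95.37 : 40.38 : 6.31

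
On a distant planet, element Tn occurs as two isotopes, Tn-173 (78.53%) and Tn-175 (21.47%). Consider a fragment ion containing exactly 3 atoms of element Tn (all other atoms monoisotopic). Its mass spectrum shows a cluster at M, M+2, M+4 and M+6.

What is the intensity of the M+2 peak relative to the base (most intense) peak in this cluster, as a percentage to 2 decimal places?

82.02%

Term probabilities: M 0.4843, M+2 0.3972, M+4 0.1086, M+6 0.0099. Base peak = M.
P(M) = C(3,0) × 0.7853^3 × 0.2147^0 = 1 × 0.48429144 × 1.0000 = 0.484291 (base)
P(M+2) = C(3,1) × 0.7853^2 × 0.2147^1 = 3 × 0.61669609 × 0.2147 = 0.397214
Relative intensity = 0.397214 / 0.484291 × 100 = 82.02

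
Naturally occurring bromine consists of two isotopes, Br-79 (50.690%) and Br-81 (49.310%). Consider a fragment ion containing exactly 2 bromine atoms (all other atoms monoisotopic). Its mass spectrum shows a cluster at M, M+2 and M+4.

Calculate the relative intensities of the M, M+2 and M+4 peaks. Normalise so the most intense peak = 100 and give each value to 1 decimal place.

51.4 : 100.0 : 48.6

Expanding (0.50690 + 0.49310)^2:
P(M) = 0.50690^2 = 0.256948
P(M+2) = 2 × 0.50690^1 × 0.49310^1 = 0.499905
P(M+4) = 0.49310^2 = 0.243148
The M+2 peak is largest (0.499905); scaling to 100 gives 51.4 : 100.0 : 48.6.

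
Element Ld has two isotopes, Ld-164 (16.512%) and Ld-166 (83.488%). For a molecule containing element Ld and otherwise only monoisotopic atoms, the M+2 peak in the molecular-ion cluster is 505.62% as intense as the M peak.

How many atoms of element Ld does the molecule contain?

The M+2/M ratio from n Ld atoms is n · q/p = n · 0.83488/0.16512.
n = 5.0562 × 0.16512/0.83488 = 1.00 ≈ 1

1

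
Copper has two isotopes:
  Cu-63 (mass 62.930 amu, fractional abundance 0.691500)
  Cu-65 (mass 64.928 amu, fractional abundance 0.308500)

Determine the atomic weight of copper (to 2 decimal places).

Weight each isotope mass by its fractional abundance: 0.691500 × 62.930 + 0.308500 × 64.928
= 43.5161 + 20.0303 = 63.5464 amu

63.55 amu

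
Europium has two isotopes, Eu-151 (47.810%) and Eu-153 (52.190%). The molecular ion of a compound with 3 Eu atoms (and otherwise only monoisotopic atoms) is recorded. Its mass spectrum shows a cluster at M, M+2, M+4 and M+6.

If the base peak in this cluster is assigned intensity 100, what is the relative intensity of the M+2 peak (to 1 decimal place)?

Binomial terms of (0.47810 + 0.52190)^3: M 0.1093, M+2 0.3579, M+4 0.3907, M+6 0.1422 → M+4 is the base peak.
P(M+4) = C(3,2) × 0.47810^1 × 0.52190^2 = 3 × 0.4781 × 0.27237961 = 0.390674 (base)
P(M+2) = C(3,1) × 0.47810^2 × 0.52190^1 = 3 × 0.22857961 × 0.5219 = 0.357887
Relative intensity = 0.357887 / 0.390674 × 100 = 91.6

91.6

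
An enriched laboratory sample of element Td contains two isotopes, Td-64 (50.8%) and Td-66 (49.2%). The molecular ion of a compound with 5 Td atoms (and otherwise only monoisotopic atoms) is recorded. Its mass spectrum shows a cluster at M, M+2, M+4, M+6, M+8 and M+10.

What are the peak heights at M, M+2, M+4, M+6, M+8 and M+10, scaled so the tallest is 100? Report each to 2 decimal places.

The 5 Td atoms are independent, so intensities follow the terms of (0.508 + 0.492)^5.
P(M) = 0.508^5 = 0.033831
P(M+2) = 5 × 0.508^4 × 0.492^1 = 0.163829
P(M+4) = 10 × 0.508^3 × 0.492^2 = 0.317337
P(M+6) = 10 × 0.508^2 × 0.492^3 = 0.307343
P(M+8) = 5 × 0.508^1 × 0.492^4 = 0.148831
P(M+10) = 0.492^5 = 0.028829
The M+4 peak is largest (0.317337); scaling to 100 gives 10.66 : 51.63 : 100.00 : 96.85 : 46.90 : 9.08.

10.66 : 51.63 : 100.00 : 96.85 : 46.90 : 9.08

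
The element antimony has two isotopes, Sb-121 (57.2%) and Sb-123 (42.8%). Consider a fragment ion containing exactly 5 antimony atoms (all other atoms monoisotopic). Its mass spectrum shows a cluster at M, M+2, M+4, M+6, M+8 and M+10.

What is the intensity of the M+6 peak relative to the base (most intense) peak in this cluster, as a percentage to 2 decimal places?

Binomial terms of (0.572 + 0.428)^5: M 0.0612, M+2 0.2291, M+4 0.3428, M+6 0.2565, M+8 0.0960, M+10 0.0144 → M+4 is the base peak.
P(M+4) = C(5,2) × 0.572^3 × 0.428^2 = 10 × 0.18714925 × 0.183184 = 0.342827 (base)
P(M+6) = C(5,3) × 0.572^2 × 0.428^3 = 10 × 0.327184 × 0.07840275 = 0.256521
Relative intensity = 0.256521 / 0.342827 × 100 = 74.83

74.83%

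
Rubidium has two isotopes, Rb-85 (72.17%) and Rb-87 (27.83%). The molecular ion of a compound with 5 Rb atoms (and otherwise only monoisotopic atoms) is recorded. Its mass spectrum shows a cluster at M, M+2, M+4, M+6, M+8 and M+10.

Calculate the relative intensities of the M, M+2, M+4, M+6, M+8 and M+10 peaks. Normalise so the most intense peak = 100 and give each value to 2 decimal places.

Expanding (0.7217 + 0.2783)^5:
P(M) = 0.7217^5 = 0.195787
P(M+2) = 5 × 0.7217^4 × 0.2783^1 = 0.377494
P(M+4) = 10 × 0.7217^3 × 0.2783^2 = 0.291136
P(M+6) = 10 × 0.7217^2 × 0.2783^3 = 0.112267
P(M+8) = 5 × 0.7217^1 × 0.2783^4 = 0.021646
P(M+10) = 0.2783^5 = 0.001669
The M+2 peak is largest (0.377494); scaling to 100 gives 51.86 : 100.00 : 77.12 : 29.74 : 5.73 : 0.44.

51.86 : 100.00 : 77.12 : 29.74 : 5.73 : 0.44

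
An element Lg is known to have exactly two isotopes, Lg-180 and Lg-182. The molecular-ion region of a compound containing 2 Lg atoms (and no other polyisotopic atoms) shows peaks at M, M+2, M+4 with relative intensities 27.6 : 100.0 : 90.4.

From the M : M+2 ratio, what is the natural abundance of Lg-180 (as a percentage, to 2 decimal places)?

35.57%

If p is the fraction of Lg that is Lg-180, then I(M+2)/I(M) = [C(2,1)·p^1·(1−p)] / p^2 = 2·(1−p)/p = 100.0/27.6 = 3.6232
(1−p)/p = 3.6232/2 = 1.8116  ⇒  p = 1/(1 + 1.8116) = 0.3557
Lg-180: 35.57%, Lg-182: 64.43%.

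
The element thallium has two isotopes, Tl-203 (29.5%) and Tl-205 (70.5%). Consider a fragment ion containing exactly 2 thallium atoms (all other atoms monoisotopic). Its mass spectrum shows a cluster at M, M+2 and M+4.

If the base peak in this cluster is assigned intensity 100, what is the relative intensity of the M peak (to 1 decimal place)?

17.5

Term probabilities: M 0.0870, M+2 0.4160, M+4 0.4970. Base peak = M+4.
P(M+4) = C(2,2) × 0.295^0 × 0.705^2 = 1 × 1.0000 × 0.497025 = 0.497025 (base)
P(M) = C(2,0) × 0.295^2 × 0.705^0 = 1 × 0.087025 × 1.0000 = 0.087025
Relative intensity = 0.087025 / 0.497025 × 100 = 17.5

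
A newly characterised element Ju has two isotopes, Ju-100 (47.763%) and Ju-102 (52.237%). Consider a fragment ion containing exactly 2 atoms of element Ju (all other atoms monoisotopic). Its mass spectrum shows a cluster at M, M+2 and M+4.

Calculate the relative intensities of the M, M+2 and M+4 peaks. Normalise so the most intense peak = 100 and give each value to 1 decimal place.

45.7 : 100.0 : 54.7

The 2 Ju atoms are independent, so intensities follow the terms of (0.47763 + 0.52237)^2.
P(M) = 0.47763^2 = 0.228130
P(M+2) = 2 × 0.47763^1 × 0.52237^1 = 0.498999
P(M+4) = 0.52237^2 = 0.272870
The M+2 peak is largest (0.498999); scaling to 100 gives 45.7 : 100.0 : 54.7.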